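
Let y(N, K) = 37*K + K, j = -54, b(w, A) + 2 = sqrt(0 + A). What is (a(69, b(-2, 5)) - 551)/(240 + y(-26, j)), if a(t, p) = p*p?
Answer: 271/906 + sqrt(5)/453 ≈ 0.30405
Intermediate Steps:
b(w, A) = -2 + sqrt(A) (b(w, A) = -2 + sqrt(0 + A) = -2 + sqrt(A))
a(t, p) = p**2
y(N, K) = 38*K
(a(69, b(-2, 5)) - 551)/(240 + y(-26, j)) = ((-2 + sqrt(5))**2 - 551)/(240 + 38*(-54)) = (-551 + (-2 + sqrt(5))**2)/(240 - 2052) = (-551 + (-2 + sqrt(5))**2)/(-1812) = (-551 + (-2 + sqrt(5))**2)*(-1/1812) = 551/1812 - (-2 + sqrt(5))**2/1812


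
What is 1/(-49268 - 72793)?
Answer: -1/122061 ≈ -8.1926e-6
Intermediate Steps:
1/(-49268 - 72793) = 1/(-122061) = -1/122061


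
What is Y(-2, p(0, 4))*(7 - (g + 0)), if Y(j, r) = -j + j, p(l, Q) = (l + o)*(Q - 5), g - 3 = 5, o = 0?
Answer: 0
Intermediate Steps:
g = 8 (g = 3 + 5 = 8)
p(l, Q) = l*(-5 + Q) (p(l, Q) = (l + 0)*(Q - 5) = l*(-5 + Q))
Y(j, r) = 0
Y(-2, p(0, 4))*(7 - (g + 0)) = 0*(7 - (8 + 0)) = 0*(7 - 1*8) = 0*(7 - 8) = 0*(-1) = 0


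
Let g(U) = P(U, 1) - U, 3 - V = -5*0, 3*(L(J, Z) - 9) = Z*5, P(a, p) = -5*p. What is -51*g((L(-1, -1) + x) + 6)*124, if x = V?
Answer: 134912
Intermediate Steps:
L(J, Z) = 9 + 5*Z/3 (L(J, Z) = 9 + (Z*5)/3 = 9 + (5*Z)/3 = 9 + 5*Z/3)
V = 3 (V = 3 - (-5)*0 = 3 - 1*0 = 3 + 0 = 3)
x = 3
g(U) = -5 - U (g(U) = -5*1 - U = -5 - U)
-51*g((L(-1, -1) + x) + 6)*124 = -51*(-5 - (((9 + (5/3)*(-1)) + 3) + 6))*124 = -51*(-5 - (((9 - 5/3) + 3) + 6))*124 = -51*(-5 - ((22/3 + 3) + 6))*124 = -51*(-5 - (31/3 + 6))*124 = -51*(-5 - 1*49/3)*124 = -51*(-5 - 49/3)*124 = -51*(-64/3)*124 = 1088*124 = 134912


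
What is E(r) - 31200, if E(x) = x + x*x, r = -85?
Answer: -24060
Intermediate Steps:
E(x) = x + x²
E(r) - 31200 = -85*(1 - 85) - 31200 = -85*(-84) - 31200 = 7140 - 31200 = -24060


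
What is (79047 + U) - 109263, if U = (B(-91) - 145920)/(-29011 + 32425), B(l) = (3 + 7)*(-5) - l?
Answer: -103303303/3414 ≈ -30259.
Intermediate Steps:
B(l) = -50 - l (B(l) = 10*(-5) - l = -50 - l)
U = -145879/3414 (U = ((-50 - 1*(-91)) - 145920)/(-29011 + 32425) = ((-50 + 91) - 145920)/3414 = (41 - 145920)*(1/3414) = -145879*1/3414 = -145879/3414 ≈ -42.730)
(79047 + U) - 109263 = (79047 - 145879/3414) - 109263 = 269720579/3414 - 109263 = -103303303/3414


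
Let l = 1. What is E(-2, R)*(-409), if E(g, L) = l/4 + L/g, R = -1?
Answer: -1227/4 ≈ -306.75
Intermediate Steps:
E(g, L) = ¼ + L/g (E(g, L) = 1/4 + L/g = 1*(¼) + L/g = ¼ + L/g)
E(-2, R)*(-409) = ((-1 + (¼)*(-2))/(-2))*(-409) = -(-1 - ½)/2*(-409) = -½*(-3/2)*(-409) = (¾)*(-409) = -1227/4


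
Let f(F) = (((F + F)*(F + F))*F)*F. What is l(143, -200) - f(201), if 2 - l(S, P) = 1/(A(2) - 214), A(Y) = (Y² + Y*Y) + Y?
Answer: -1331908493207/204 ≈ -6.5290e+9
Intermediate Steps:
A(Y) = Y + 2*Y² (A(Y) = (Y² + Y²) + Y = 2*Y² + Y = Y + 2*Y²)
l(S, P) = 409/204 (l(S, P) = 2 - 1/(2*(1 + 2*2) - 214) = 2 - 1/(2*(1 + 4) - 214) = 2 - 1/(2*5 - 214) = 2 - 1/(10 - 214) = 2 - 1/(-204) = 2 - 1*(-1/204) = 2 + 1/204 = 409/204)
f(F) = 4*F⁴ (f(F) = (((2*F)*(2*F))*F)*F = ((4*F²)*F)*F = (4*F³)*F = 4*F⁴)
l(143, -200) - f(201) = 409/204 - 4*201⁴ = 409/204 - 4*1632240801 = 409/204 - 1*6528963204 = 409/204 - 6528963204 = -1331908493207/204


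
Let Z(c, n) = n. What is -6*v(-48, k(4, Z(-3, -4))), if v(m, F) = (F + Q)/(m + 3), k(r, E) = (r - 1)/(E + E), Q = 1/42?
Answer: -59/1260 ≈ -0.046825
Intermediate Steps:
Q = 1/42 ≈ 0.023810
k(r, E) = (-1 + r)/(2*E) (k(r, E) = (-1 + r)/((2*E)) = (-1 + r)*(1/(2*E)) = (-1 + r)/(2*E))
v(m, F) = (1/42 + F)/(3 + m) (v(m, F) = (F + 1/42)/(m + 3) = (1/42 + F)/(3 + m))
-6*v(-48, k(4, Z(-3, -4))) = -6*(1/42 + (½)*(-1 + 4)/(-4))/(3 - 48) = -6*(1/42 + (½)*(-¼)*3)/(-45) = -(-2)*(1/42 - 3/8)/15 = -(-2)*(-59)/(15*168) = -6*59/7560 = -59/1260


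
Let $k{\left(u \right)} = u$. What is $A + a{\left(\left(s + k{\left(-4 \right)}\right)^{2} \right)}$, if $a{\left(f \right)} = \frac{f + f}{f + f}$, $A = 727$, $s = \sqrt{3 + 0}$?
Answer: $728$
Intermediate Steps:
$s = \sqrt{3} \approx 1.732$
$a{\left(f \right)} = 1$ ($a{\left(f \right)} = \frac{2 f}{2 f} = 2 f \frac{1}{2 f} = 1$)
$A + a{\left(\left(s + k{\left(-4 \right)}\right)^{2} \right)} = 727 + 1 = 728$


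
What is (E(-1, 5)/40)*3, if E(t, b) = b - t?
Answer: 9/20 ≈ 0.45000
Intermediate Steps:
(E(-1, 5)/40)*3 = ((5 - 1*(-1))/40)*3 = ((5 + 1)*(1/40))*3 = (6*(1/40))*3 = (3/20)*3 = 9/20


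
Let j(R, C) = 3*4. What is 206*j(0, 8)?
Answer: 2472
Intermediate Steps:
j(R, C) = 12
206*j(0, 8) = 206*12 = 2472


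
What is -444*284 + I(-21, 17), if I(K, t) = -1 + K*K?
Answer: -125656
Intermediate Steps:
I(K, t) = -1 + K²
-444*284 + I(-21, 17) = -444*284 + (-1 + (-21)²) = -126096 + (-1 + 441) = -126096 + 440 = -125656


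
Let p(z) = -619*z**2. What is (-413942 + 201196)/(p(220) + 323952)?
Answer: 106373/14817824 ≈ 0.0071787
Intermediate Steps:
(-413942 + 201196)/(p(220) + 323952) = (-413942 + 201196)/(-619*220**2 + 323952) = -212746/(-619*48400 + 323952) = -212746/(-29959600 + 323952) = -212746/(-29635648) = -212746*(-1/29635648) = 106373/14817824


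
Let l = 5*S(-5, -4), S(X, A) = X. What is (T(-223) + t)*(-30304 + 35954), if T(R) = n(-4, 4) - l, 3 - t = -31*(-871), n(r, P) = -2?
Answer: -152408750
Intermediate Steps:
t = -26998 (t = 3 - (-31)*(-871) = 3 - 1*27001 = 3 - 27001 = -26998)
l = -25 (l = 5*(-5) = -25)
T(R) = 23 (T(R) = -2 - 1*(-25) = -2 + 25 = 23)
(T(-223) + t)*(-30304 + 35954) = (23 - 26998)*(-30304 + 35954) = -26975*5650 = -152408750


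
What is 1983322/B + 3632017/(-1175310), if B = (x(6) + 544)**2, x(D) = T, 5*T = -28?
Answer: 7988680312703/2129327931960 ≈ 3.7517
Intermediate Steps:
T = -28/5 (T = (1/5)*(-28) = -28/5 ≈ -5.6000)
x(D) = -28/5
B = 7246864/25 (B = (-28/5 + 544)**2 = (2692/5)**2 = 7246864/25 ≈ 2.8987e+5)
1983322/B + 3632017/(-1175310) = 1983322/(7246864/25) + 3632017/(-1175310) = 1983322*(25/7246864) + 3632017*(-1/1175310) = 24791525/3623432 - 3632017/1175310 = 7988680312703/2129327931960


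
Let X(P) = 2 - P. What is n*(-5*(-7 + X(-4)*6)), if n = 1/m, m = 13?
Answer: -145/13 ≈ -11.154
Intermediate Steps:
n = 1/13 ≈ 0.076923
n*(-5*(-7 + X(-4)*6)) = (-5*(-7 + (2 - 1*(-4))*6))/13 = (-5*(-7 + (2 + 4)*6))/13 = (-5*(-7 + 6*6))/13 = (-5*(-7 + 36))/13 = (-5*29)/13 = (-1*145)/13 = (1/13)*(-145) = -145/13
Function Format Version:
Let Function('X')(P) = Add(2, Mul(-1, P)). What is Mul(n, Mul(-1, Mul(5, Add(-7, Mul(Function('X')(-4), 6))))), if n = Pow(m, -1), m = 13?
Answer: Rational(-145, 13) ≈ -11.154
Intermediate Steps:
n = Rational(1, 13) (n = Pow(13, -1) = Rational(1, 13) ≈ 0.076923)
Mul(n, Mul(-1, Mul(5, Add(-7, Mul(Function('X')(-4), 6))))) = Mul(Rational(1, 13), Mul(-1, Mul(5, Add(-7, Mul(Add(2, Mul(-1, -4)), 6))))) = Mul(Rational(1, 13), Mul(-1, Mul(5, Add(-7, Mul(Add(2, 4), 6))))) = Mul(Rational(1, 13), Mul(-1, Mul(5, Add(-7, Mul(6, 6))))) = Mul(Rational(1, 13), Mul(-1, Mul(5, Add(-7, 36)))) = Mul(Rational(1, 13), Mul(-1, Mul(5, 29))) = Mul(Rational(1, 13), Mul(-1, 145)) = Mul(Rational(1, 13), -145) = Rational(-145, 13)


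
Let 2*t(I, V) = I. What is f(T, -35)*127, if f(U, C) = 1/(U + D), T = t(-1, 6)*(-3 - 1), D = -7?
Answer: -127/5 ≈ -25.400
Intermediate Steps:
t(I, V) = I/2
T = 2 (T = ((1/2)*(-1))*(-3 - 1) = -1/2*(-4) = 2)
f(U, C) = 1/(-7 + U) (f(U, C) = 1/(U - 7) = 1/(-7 + U))
f(T, -35)*127 = 127/(-7 + 2) = 127/(-5) = -1/5*127 = -127/5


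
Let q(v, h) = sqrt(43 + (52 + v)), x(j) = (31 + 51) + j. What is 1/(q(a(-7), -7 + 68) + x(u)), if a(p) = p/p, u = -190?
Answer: -9/964 - sqrt(6)/2892 ≈ -0.010183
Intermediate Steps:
x(j) = 82 + j
a(p) = 1
q(v, h) = sqrt(95 + v)
1/(q(a(-7), -7 + 68) + x(u)) = 1/(sqrt(95 + 1) + (82 - 190)) = 1/(sqrt(96) - 108) = 1/(4*sqrt(6) - 108) = 1/(-108 + 4*sqrt(6))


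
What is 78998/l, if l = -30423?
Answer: -78998/30423 ≈ -2.5967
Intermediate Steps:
78998/l = 78998/(-30423) = 78998*(-1/30423) = -78998/30423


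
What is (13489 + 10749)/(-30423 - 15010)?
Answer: -24238/45433 ≈ -0.53349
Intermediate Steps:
(13489 + 10749)/(-30423 - 15010) = 24238/(-45433) = 24238*(-1/45433) = -24238/45433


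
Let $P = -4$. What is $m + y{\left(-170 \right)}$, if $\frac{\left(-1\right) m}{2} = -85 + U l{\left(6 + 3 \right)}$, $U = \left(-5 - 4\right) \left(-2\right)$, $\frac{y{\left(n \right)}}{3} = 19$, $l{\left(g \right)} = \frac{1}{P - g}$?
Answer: $\frac{2987}{13} \approx 229.77$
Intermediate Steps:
$l{\left(g \right)} = \frac{1}{-4 - g}$
$y{\left(n \right)} = 57$ ($y{\left(n \right)} = 3 \cdot 19 = 57$)
$U = 18$ ($U = \left(-9\right) \left(-2\right) = 18$)
$m = \frac{2246}{13}$ ($m = - 2 \left(-85 + 18 \left(- \frac{1}{4 + \left(6 + 3\right)}\right)\right) = - 2 \left(-85 + 18 \left(- \frac{1}{4 + 9}\right)\right) = - 2 \left(-85 + 18 \left(- \frac{1}{13}\right)\right) = - 2 \left(-85 - \frac{18}{13}\right) = \left(-2\right) \left(- \frac{1123}{13}\right) = \frac{2246}{13} \approx 172.77$)
$m + y{\left(-170 \right)} = \frac{2246}{13} + 57 = \frac{2987}{13}$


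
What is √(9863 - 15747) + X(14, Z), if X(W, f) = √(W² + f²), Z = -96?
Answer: 2*√2353 + 2*I*√1471 ≈ 97.016 + 76.707*I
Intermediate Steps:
√(9863 - 15747) + X(14, Z) = √(9863 - 15747) + √(14² + (-96)²) = √(-5884) + √(196 + 9216) = 2*I*√1471 + √9412 = 2*I*√1471 + 2*√2353 = 2*√2353 + 2*I*√1471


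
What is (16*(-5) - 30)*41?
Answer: -4510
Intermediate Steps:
(16*(-5) - 30)*41 = (-80 - 30)*41 = -110*41 = -4510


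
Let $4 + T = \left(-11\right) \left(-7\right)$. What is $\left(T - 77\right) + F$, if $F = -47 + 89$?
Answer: $38$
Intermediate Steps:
$T = 73$ ($T = -4 - -77 = -4 + 77 = 73$)
$F = 42$
$\left(T - 77\right) + F = \left(73 - 77\right) + 42 = -4 + 42 = 38$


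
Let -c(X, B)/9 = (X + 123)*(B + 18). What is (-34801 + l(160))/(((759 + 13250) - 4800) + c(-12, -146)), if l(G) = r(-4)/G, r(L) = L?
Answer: -198863/783320 ≈ -0.25387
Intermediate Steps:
l(G) = -4/G
c(X, B) = -9*(18 + B)*(123 + X) (c(X, B) = -9*(X + 123)*(B + 18) = -9*(123 + X)*(18 + B) = -9*(18 + B)*(123 + X))
(-34801 + l(160))/(((759 + 13250) - 4800) + c(-12, -146)) = (-34801 - 4/160)/(((759 + 13250) - 4800) + (-19926 - 1107*(-146) - 162*(-12) - 9*(-146)*(-12))) = (-34801 - 4*1/160)/((14009 - 4800) + (-19926 + 161622 + 1944 - 15768)) = (-34801 - 1/40)/(9209 + 127872) = -1392041/40/137081 = -1392041/40*1/137081 = -198863/783320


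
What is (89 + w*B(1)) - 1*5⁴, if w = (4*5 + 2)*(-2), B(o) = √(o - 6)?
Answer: -536 - 44*I*√5 ≈ -536.0 - 98.387*I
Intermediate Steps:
B(o) = √(-6 + o)
w = -44 (w = (20 + 2)*(-2) = 22*(-2) = -44)
(89 + w*B(1)) - 1*5⁴ = (89 - 44*√(-6 + 1)) - 1*5⁴ = (89 - 44*I*√5) - 1*625 = (89 - 44*I*√5) - 625 = -536 - 44*I*√5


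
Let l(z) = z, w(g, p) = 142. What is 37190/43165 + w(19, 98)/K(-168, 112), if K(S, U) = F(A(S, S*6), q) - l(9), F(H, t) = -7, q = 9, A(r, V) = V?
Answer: -553439/69064 ≈ -8.0134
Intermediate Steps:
K(S, U) = -16 (K(S, U) = -7 - 1*9 = -7 - 9 = -16)
37190/43165 + w(19, 98)/K(-168, 112) = 37190/43165 + 142/(-16) = 37190*(1/43165) + 142*(-1/16) = 7438/8633 - 71/8 = -553439/69064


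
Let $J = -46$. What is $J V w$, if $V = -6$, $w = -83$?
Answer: $-22908$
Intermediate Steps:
$J V w = \left(-46\right) \left(-6\right) \left(-83\right) = 276 \left(-83\right) = -22908$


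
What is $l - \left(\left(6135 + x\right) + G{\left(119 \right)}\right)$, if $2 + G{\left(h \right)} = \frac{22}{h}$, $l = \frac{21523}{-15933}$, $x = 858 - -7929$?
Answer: $- \frac{28291634603}{1896027} \approx -14922.0$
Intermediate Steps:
$x = 8787$ ($x = 858 + 7929 = 8787$)
$l = - \frac{21523}{15933}$ ($l = 21523 \left(- \frac{1}{15933}\right) = - \frac{21523}{15933} \approx -1.3508$)
$G{\left(h \right)} = -2 + \frac{22}{h}$
$l - \left(\left(6135 + x\right) + G{\left(119 \right)}\right) = - \frac{21523}{15933} - \left(\left(6135 + 8787\right) - \left(2 - \frac{22}{119}\right)\right) = - \frac{21523}{15933} - \left(14922 + \left(-2 + 22 \cdot \frac{1}{119}\right)\right) = - \frac{21523}{15933} - \left(14922 + \left(-2 + \frac{22}{119}\right)\right) = - \frac{21523}{15933} - \left(14922 - \frac{216}{119}\right) = - \frac{21523}{15933} - \frac{1775502}{119} = - \frac{28291634603}{1896027}$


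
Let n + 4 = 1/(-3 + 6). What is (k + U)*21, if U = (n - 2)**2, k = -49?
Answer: -1064/3 ≈ -354.67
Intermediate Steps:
n = -11/3 (n = -4 + 1/(-3 + 6) = -4 + 1/3 = -11/3 ≈ -3.6667)
U = 289/9 (U = (-11/3 - 2)**2 = (-17/3)**2 = 289/9 ≈ 32.111)
(k + U)*21 = (-49 + 289/9)*21 = -152/9*21 = -1064/3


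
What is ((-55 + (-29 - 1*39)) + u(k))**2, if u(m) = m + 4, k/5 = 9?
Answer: 5476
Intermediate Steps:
k = 45 (k = 5*9 = 45)
u(m) = 4 + m
((-55 + (-29 - 1*39)) + u(k))**2 = ((-55 + (-29 - 1*39)) + (4 + 45))**2 = ((-55 + (-29 - 39)) + 49)**2 = ((-55 - 68) + 49)**2 = (-123 + 49)**2 = (-74)**2 = 5476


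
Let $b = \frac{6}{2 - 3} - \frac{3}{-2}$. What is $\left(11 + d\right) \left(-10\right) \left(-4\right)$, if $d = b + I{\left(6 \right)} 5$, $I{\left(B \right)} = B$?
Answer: $1460$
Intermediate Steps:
$b = - \frac{9}{2}$ ($b = \frac{6}{2 - 3} - - \frac{3}{2} = \frac{6}{-1} + \frac{3}{2} = 6 \left(-1\right) + \frac{3}{2} = -6 + \frac{3}{2} = - \frac{9}{2} \approx -4.5$)
$d = \frac{51}{2}$ ($d = - \frac{9}{2} + 6 \cdot 5 = - \frac{9}{2} + 30 = \frac{51}{2} \approx 25.5$)
$\left(11 + d\right) \left(-10\right) \left(-4\right) = \left(11 + \frac{51}{2}\right) \left(-10\right) \left(-4\right) = \frac{73}{2} \left(-10\right) \left(-4\right) = \left(-365\right) \left(-4\right) = 1460$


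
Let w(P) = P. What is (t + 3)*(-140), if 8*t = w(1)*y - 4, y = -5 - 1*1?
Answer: -245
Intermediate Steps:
y = -6 (y = -5 - 1 = -6)
t = -5/4 (t = (1*(-6) - 4)/8 = (-6 - 4)/8 = (1/8)*(-10) = -5/4 ≈ -1.2500)
(t + 3)*(-140) = (-5/4 + 3)*(-140) = (7/4)*(-140) = -245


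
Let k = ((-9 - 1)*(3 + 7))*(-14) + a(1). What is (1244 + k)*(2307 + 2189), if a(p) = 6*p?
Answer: 11914400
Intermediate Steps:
k = 1406 (k = ((-9 - 1)*(3 + 7))*(-14) + 6*1 = -10*10*(-14) + 6 = -100*(-14) + 6 = 1400 + 6 = 1406)
(1244 + k)*(2307 + 2189) = (1244 + 1406)*(2307 + 2189) = 2650*4496 = 11914400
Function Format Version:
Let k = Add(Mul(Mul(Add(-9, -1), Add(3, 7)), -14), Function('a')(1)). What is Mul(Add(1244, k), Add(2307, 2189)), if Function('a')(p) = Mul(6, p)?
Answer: 11914400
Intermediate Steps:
k = 1406 (k = Add(Mul(Mul(Add(-9, -1), Add(3, 7)), -14), Mul(6, 1)) = Add(Mul(Mul(-10, 10), -14), 6) = Add(Mul(-100, -14), 6) = Add(1400, 6) = 1406)
Mul(Add(1244, k), Add(2307, 2189)) = Mul(Add(1244, 1406), Add(2307, 2189)) = Mul(2650, 4496) = 11914400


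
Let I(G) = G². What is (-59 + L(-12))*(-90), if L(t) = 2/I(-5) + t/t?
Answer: 26064/5 ≈ 5212.8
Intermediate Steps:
L(t) = 27/25 (L(t) = 2/((-5)²) + t/t = 2/25 + 1 = 27/25)
(-59 + L(-12))*(-90) = (-59 + 27/25)*(-90) = -1448/25*(-90) = 26064/5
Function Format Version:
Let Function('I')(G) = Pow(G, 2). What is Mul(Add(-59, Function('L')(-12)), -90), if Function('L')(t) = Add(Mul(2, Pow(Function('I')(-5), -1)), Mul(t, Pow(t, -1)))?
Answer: Rational(26064, 5) ≈ 5212.8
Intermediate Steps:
Function('L')(t) = Rational(27, 25) (Function('L')(t) = Add(Mul(2, Pow(Pow(-5, 2), -1)), Mul(t, Pow(t, -1))) = Add(Mul(2, Pow(25, -1)), 1) = Add(Mul(2, Rational(1, 25)), 1) = Add(Rational(2, 25), 1) = Rational(27, 25))
Mul(Add(-59, Function('L')(-12)), -90) = Mul(Add(-59, Rational(27, 25)), -90) = Mul(Rational(-1448, 25), -90) = Rational(26064, 5)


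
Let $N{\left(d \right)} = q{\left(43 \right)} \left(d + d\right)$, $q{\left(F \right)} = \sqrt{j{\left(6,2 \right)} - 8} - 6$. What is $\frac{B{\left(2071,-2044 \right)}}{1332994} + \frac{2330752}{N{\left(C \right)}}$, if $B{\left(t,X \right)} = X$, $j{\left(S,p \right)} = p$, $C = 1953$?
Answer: $- \frac{776733579634}{9111680487} - \frac{582688 i \sqrt{6}}{41013} \approx -85.246 - 34.801 i$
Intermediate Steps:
$q{\left(F \right)} = -6 + i \sqrt{6}$ ($q{\left(F \right)} = \sqrt{2 - 8} - 6 = \sqrt{-6} - 6 = i \sqrt{6} - 6 = -6 + i \sqrt{6}$)
$N{\left(d \right)} = 2 d \left(-6 + i \sqrt{6}\right)$ ($N{\left(d \right)} = \left(-6 + i \sqrt{6}\right) \left(d + d\right) = \left(-6 + i \sqrt{6}\right) 2 d = 2 d \left(-6 + i \sqrt{6}\right)$)
$\frac{B{\left(2071,-2044 \right)}}{1332994} + \frac{2330752}{N{\left(C \right)}} = - \frac{2044}{1332994} + \frac{2330752}{2 \cdot 1953 \left(-6 + i \sqrt{6}\right)} = \left(-2044\right) \frac{1}{1332994} + \frac{2330752}{-23436 + 3906 i \sqrt{6}} = - \frac{1022}{666497} + \frac{2330752}{-23436 + 3906 i \sqrt{6}}$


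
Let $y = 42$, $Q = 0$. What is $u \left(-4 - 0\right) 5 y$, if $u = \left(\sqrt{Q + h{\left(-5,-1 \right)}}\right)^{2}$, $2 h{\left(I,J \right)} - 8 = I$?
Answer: $-1260$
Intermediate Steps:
$h{\left(I,J \right)} = 4 + \frac{I}{2}$
$u = \frac{3}{2}$ ($u = \left(\sqrt{0 + \left(4 + \frac{1}{2} \left(-5\right)\right)}\right)^{2} = \left(\sqrt{0 + \left(4 - \frac{5}{2}\right)}\right)^{2} = \left(\sqrt{0 + \frac{3}{2}}\right)^{2} = \left(\sqrt{\frac{3}{2}}\right)^{2} = \left(\frac{\sqrt{6}}{2}\right)^{2} = \frac{3}{2} \approx 1.5$)
$u \left(-4 - 0\right) 5 y = \frac{3 \left(-4 - 0\right) 5}{2} \cdot 42 = \frac{3 \left(-4 + 0\right) 5}{2} \cdot 42 = \frac{3 \left(\left(-4\right) 5\right)}{2} \cdot 42 = \frac{3}{2} \left(-20\right) 42 = \left(-30\right) 42 = -1260$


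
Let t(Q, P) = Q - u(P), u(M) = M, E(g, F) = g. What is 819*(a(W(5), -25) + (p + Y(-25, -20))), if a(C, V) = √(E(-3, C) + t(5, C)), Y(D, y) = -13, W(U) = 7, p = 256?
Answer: 199017 + 819*I*√5 ≈ 1.9902e+5 + 1831.3*I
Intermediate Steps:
t(Q, P) = Q - P
a(C, V) = √(2 - C) (a(C, V) = √(-3 + (5 - C)) = √(2 - C))
819*(a(W(5), -25) + (p + Y(-25, -20))) = 819*(√(2 - 1*7) + (256 - 13)) = 819*(√(2 - 7) + 243) = 819*(√(-5) + 243) = 819*(I*√5 + 243) = 819*(243 + I*√5) = 199017 + 819*I*√5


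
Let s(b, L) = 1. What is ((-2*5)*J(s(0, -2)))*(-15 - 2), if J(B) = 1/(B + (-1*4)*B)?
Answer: -170/3 ≈ -56.667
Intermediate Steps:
J(B) = -1/(3*B) (J(B) = 1/(B - 4*B) = 1/(-3*B) = -1/(3*B))
((-2*5)*J(s(0, -2)))*(-15 - 2) = ((-2*5)*(-1/3/1))*(-15 - 2) = -(-10)/3*(-17) = -10*(-1/3)*(-17) = (10/3)*(-17) = -170/3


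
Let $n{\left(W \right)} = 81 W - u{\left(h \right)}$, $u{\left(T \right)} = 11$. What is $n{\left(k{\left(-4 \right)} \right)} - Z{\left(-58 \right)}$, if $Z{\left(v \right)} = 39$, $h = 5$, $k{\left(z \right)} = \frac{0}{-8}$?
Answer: $-50$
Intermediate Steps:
$k{\left(z \right)} = 0$ ($k{\left(z \right)} = 0 \left(- \frac{1}{8}\right) = 0$)
$n{\left(W \right)} = -11 + 81 W$ ($n{\left(W \right)} = 81 W - 11 = -11 + 81 W$)
$n{\left(k{\left(-4 \right)} \right)} - Z{\left(-58 \right)} = \left(-11 + 81 \cdot 0\right) - 39 = \left(-11 + 0\right) - 39 = -11 - 39 = -50$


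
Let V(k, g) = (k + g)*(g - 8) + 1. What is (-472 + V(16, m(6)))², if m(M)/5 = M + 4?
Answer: 5294601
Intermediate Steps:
m(M) = 20 + 5*M (m(M) = 5*(M + 4) = 5*(4 + M) = 20 + 5*M)
V(k, g) = 1 + (-8 + g)*(g + k) (V(k, g) = (g + k)*(-8 + g) + 1 = (-8 + g)*(g + k) + 1 = 1 + (-8 + g)*(g + k))
(-472 + V(16, m(6)))² = (-472 + (1 + (20 + 5*6)² - 8*(20 + 5*6) - 8*16 + (20 + 5*6)*16))² = (-472 + (1 + (20 + 30)² - 8*(20 + 30) - 128 + (20 + 30)*16))² = (-472 + (1 + 50² - 8*50 - 128 + 50*16))² = (-472 + (1 + 2500 - 400 - 128 + 800))² = (-472 + 2773)² = 2301² = 5294601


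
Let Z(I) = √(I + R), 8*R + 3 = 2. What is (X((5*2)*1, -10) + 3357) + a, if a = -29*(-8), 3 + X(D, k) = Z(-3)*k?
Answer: 3586 - 25*I*√2/2 ≈ 3586.0 - 17.678*I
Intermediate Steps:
R = -⅛ (R = -3/8 + (⅛)*2 = -3/8 + ¼ = -⅛ ≈ -0.12500)
Z(I) = √(-⅛ + I) (Z(I) = √(I - ⅛) = √(-⅛ + I))
X(D, k) = -3 + 5*I*k*√2/4 (X(D, k) = -3 + (√(-2 + 16*(-3))/4)*k = -3 + (√(-2 - 48)/4)*k = -3 + (√(-50)/4)*k = -3 + ((5*I*√2)/4)*k = -3 + (5*I*√2/4)*k = -3 + 5*I*k*√2/4)
a = 232
(X((5*2)*1, -10) + 3357) + a = ((-3 + (5/4)*I*(-10)*√2) + 3357) + 232 = ((-3 - 25*I*√2/2) + 3357) + 232 = (3354 - 25*I*√2/2) + 232 = 3586 - 25*I*√2/2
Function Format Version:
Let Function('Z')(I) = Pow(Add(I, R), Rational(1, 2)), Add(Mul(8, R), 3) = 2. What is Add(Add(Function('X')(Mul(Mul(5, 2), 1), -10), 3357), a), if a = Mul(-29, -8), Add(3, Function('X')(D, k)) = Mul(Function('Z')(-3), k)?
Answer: Add(3586, Mul(Rational(-25, 2), I, Pow(2, Rational(1, 2)))) ≈ Add(3586.0, Mul(-17.678, I))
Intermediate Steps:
R = Rational(-1, 8) (R = Add(Rational(-3, 8), Mul(Rational(1, 8), 2)) = Add(Rational(-3, 8), Rational(1, 4)) = Rational(-1, 8) ≈ -0.12500)
Function('Z')(I) = Pow(Add(Rational(-1, 8), I), Rational(1, 2)) (Function('Z')(I) = Pow(Add(I, Rational(-1, 8)), Rational(1, 2)) = Pow(Add(Rational(-1, 8), I), Rational(1, 2)))
Function('X')(D, k) = Add(-3, Mul(Rational(5, 4), I, k, Pow(2, Rational(1, 2)))) (Function('X')(D, k) = Add(-3, Mul(Mul(Rational(1, 4), Pow(Add(-2, Mul(16, -3)), Rational(1, 2))), k)) = Add(-3, Mul(Mul(Rational(1, 4), Pow(Add(-2, -48), Rational(1, 2))), k)) = Add(-3, Mul(Mul(Rational(1, 4), Pow(-50, Rational(1, 2))), k)) = Add(-3, Mul(Mul(Rational(1, 4), Mul(5, I, Pow(2, Rational(1, 2)))), k)) = Add(-3, Mul(Mul(Rational(5, 4), I, Pow(2, Rational(1, 2))), k)) = Add(-3, Mul(Rational(5, 4), I, k, Pow(2, Rational(1, 2)))))
a = 232
Add(Add(Function('X')(Mul(Mul(5, 2), 1), -10), 3357), a) = Add(Add(Add(-3, Mul(Rational(5, 4), I, -10, Pow(2, Rational(1, 2)))), 3357), 232) = Add(Add(Add(-3, Mul(Rational(-25, 2), I, Pow(2, Rational(1, 2)))), 3357), 232) = Add(Add(3354, Mul(Rational(-25, 2), I, Pow(2, Rational(1, 2)))), 232) = Add(3586, Mul(Rational(-25, 2), I, Pow(2, Rational(1, 2))))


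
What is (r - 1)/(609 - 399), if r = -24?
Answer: -5/42 ≈ -0.11905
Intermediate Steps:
(r - 1)/(609 - 399) = (-24 - 1)/(609 - 399) = -25/210 = (1/210)*(-25) = -5/42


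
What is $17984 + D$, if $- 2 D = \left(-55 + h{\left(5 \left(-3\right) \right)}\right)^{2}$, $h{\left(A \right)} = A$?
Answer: $15534$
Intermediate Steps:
$D = -2450$ ($D = - \frac{\left(-55 + 5 \left(-3\right)\right)^{2}}{2} = - \frac{\left(-55 - 15\right)^{2}}{2} = - \frac{\left(-70\right)^{2}}{2} = \left(- \frac{1}{2}\right) 4900 = -2450$)
$17984 + D = 17984 - 2450 = 15534$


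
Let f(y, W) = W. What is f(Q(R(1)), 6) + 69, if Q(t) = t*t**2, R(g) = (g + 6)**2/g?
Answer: 75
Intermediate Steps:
R(g) = (6 + g)**2/g
Q(t) = t**3
f(Q(R(1)), 6) + 69 = 6 + 69 = 75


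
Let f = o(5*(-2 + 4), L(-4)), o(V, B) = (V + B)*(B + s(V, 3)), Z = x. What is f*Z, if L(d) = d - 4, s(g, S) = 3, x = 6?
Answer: -60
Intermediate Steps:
Z = 6
L(d) = -4 + d
o(V, B) = (3 + B)*(B + V) (o(V, B) = (V + B)*(B + 3) = (B + V)*(3 + B) = (3 + B)*(B + V))
f = -10 (f = (-4 - 4)² + 3*(-4 - 4) + 3*(5*(-2 + 4)) + (-4 - 4)*(5*(-2 + 4)) = (-8)² + 3*(-8) + 3*(5*2) - 40*2 = 64 - 24 + 3*10 - 8*10 = 64 - 24 + 30 - 80 = -10)
f*Z = -10*6 = -60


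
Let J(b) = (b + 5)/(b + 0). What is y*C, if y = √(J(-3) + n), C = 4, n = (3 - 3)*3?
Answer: 4*I*√6/3 ≈ 3.266*I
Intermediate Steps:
n = 0 (n = 0*3 = 0)
J(b) = (5 + b)/b
y = I*√6/3 (y = √((5 - 3)/(-3) + 0) = √(-⅓*2 + 0) = √(-⅔ + 0) = √(-⅔) = I*√6/3 ≈ 0.8165*I)
y*C = (I*√6/3)*4 = 4*I*√6/3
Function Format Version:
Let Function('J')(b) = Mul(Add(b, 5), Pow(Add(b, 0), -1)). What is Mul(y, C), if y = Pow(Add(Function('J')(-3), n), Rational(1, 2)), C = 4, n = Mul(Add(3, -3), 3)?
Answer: Mul(Rational(4, 3), I, Pow(6, Rational(1, 2))) ≈ Mul(3.2660, I)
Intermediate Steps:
n = 0 (n = Mul(0, 3) = 0)
Function('J')(b) = Mul(Pow(b, -1), Add(5, b)) (Function('J')(b) = Mul(Add(5, b), Pow(b, -1)) = Mul(Pow(b, -1), Add(5, b)))
y = Mul(Rational(1, 3), I, Pow(6, Rational(1, 2))) (y = Pow(Add(Mul(Pow(-3, -1), Add(5, -3)), 0), Rational(1, 2)) = Pow(Add(Mul(Rational(-1, 3), 2), 0), Rational(1, 2)) = Pow(Add(Rational(-2, 3), 0), Rational(1, 2)) = Pow(Rational(-2, 3), Rational(1, 2)) = Mul(Rational(1, 3), I, Pow(6, Rational(1, 2))) ≈ Mul(0.81650, I))
Mul(y, C) = Mul(Mul(Rational(1, 3), I, Pow(6, Rational(1, 2))), 4) = Mul(Rational(4, 3), I, Pow(6, Rational(1, 2)))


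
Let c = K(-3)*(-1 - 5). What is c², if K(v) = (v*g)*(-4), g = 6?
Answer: 186624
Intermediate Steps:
K(v) = -24*v (K(v) = (v*6)*(-4) = (6*v)*(-4) = -24*v)
c = -432 (c = (-24*(-3))*(-1 - 5) = 72*(-6) = -432)
c² = (-432)² = 186624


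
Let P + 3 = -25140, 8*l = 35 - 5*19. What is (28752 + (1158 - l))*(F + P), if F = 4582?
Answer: -1230267435/2 ≈ -6.1513e+8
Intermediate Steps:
l = -15/2 (l = (35 - 5*19)/8 = (35 - 95)/8 = (⅛)*(-60) = -15/2 ≈ -7.5000)
P = -25143 (P = -3 - 25140 = -25143)
(28752 + (1158 - l))*(F + P) = (28752 + (1158 - 1*(-15/2)))*(4582 - 25143) = (28752 + (1158 + 15/2))*(-20561) = (28752 + 2331/2)*(-20561) = (59835/2)*(-20561) = -1230267435/2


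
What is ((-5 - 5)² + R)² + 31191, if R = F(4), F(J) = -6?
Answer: 40027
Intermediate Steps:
R = -6
((-5 - 5)² + R)² + 31191 = ((-5 - 5)² - 6)² + 31191 = ((-10)² - 6)² + 31191 = (100 - 6)² + 31191 = 94² + 31191 = 8836 + 31191 = 40027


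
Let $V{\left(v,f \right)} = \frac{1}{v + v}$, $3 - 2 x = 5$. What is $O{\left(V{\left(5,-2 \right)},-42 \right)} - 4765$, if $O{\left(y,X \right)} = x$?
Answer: $-4766$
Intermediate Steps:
$x = -1$ ($x = \frac{3}{2} - \frac{5}{2} = -1$)
$V{\left(v,f \right)} = \frac{1}{2 v}$
$O{\left(y,X \right)} = -1$
$O{\left(V{\left(5,-2 \right)},-42 \right)} - 4765 = -1 - 4765 = -4766$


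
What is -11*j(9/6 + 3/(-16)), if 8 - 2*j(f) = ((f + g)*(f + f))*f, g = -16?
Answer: -1320209/4096 ≈ -322.32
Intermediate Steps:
j(f) = 4 - f**2*(-16 + f) (j(f) = 4 - (f - 16)*(f + f)*f/2 = 4 - (-16 + f)*(2*f)*f/2 = 4 - 2*f*(-16 + f)*f/2 = 4 - f**2*(-16 + f))
-11*j(9/6 + 3/(-16)) = -11*(4 - (9/6 + 3/(-16))**3 + 16*(9/6 + 3/(-16))**2) = -11*(4 - (9*(1/6) + 3*(-1/16))**3 + 16*(9*(1/6) + 3*(-1/16))**2) = -11*(4 - (3/2 - 3/16)**3 + 16*(3/2 - 3/16)**2) = -11*(4 - (21/16)**3 + 16*(21/16)**2) = -11*(4 - 1*9261/4096 + 16*(441/256)) = -11*(4 - 9261/4096 + 441/16) = -11*120019/4096 = -1320209/4096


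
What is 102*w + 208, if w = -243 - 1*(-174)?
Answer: -6830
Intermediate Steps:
w = -69 (w = -243 + 174 = -69)
102*w + 208 = 102*(-69) + 208 = -7038 + 208 = -6830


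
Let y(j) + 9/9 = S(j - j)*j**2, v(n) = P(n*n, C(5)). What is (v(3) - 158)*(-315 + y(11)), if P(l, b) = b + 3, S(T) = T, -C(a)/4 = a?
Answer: 55300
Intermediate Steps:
C(a) = -4*a
P(l, b) = 3 + b
v(n) = -17 (v(n) = 3 - 4*5 = 3 - 20 = -17)
y(j) = -1 (y(j) = -1 + (j - j)*j**2 = -1 + 0*j**2 = -1 + 0 = -1)
(v(3) - 158)*(-315 + y(11)) = (-17 - 158)*(-315 - 1) = -175*(-316) = 55300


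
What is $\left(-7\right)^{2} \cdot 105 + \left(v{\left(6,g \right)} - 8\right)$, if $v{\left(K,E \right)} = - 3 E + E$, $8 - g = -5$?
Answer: $5111$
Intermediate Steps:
$g = 13$ ($g = 8 - -5 = 8 + 5 = 13$)
$v{\left(K,E \right)} = - 2 E$
$\left(-7\right)^{2} \cdot 105 + \left(v{\left(6,g \right)} - 8\right) = \left(-7\right)^{2} \cdot 105 - 34 = 49 \cdot 105 - 34 = 5145 - 34 = 5111$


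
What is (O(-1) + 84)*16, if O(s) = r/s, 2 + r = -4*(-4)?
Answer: 1120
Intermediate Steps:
r = 14 (r = -2 - 4*(-4) = -2 + 16 = 14)
O(s) = 14/s
(O(-1) + 84)*16 = (14/(-1) + 84)*16 = (14*(-1) + 84)*16 = (-14 + 84)*16 = 70*16 = 1120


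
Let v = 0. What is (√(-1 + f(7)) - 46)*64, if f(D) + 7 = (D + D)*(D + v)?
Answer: -2944 + 192*√10 ≈ -2336.8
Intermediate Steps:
f(D) = -7 + 2*D² (f(D) = -7 + (D + D)*(D + 0) = -7 + (2*D)*D = -7 + 2*D²)
(√(-1 + f(7)) - 46)*64 = (√(-1 + (-7 + 2*7²)) - 46)*64 = (√(-1 + (-7 + 2*49)) - 46)*64 = (√(-1 + (-7 + 98)) - 46)*64 = (√(-1 + 91) - 46)*64 = (√90 - 46)*64 = (3*√10 - 46)*64 = (-46 + 3*√10)*64 = -2944 + 192*√10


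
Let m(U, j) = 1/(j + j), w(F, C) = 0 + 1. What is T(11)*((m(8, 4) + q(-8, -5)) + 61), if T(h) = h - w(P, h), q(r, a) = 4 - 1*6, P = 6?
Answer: 2365/4 ≈ 591.25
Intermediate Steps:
w(F, C) = 1
q(r, a) = -2 (q(r, a) = 4 - 6 = -2)
m(U, j) = 1/(2*j)
T(h) = -1 + h (T(h) = h - 1*1 = h - 1 = -1 + h)
T(11)*((m(8, 4) + q(-8, -5)) + 61) = (-1 + 11)*(((½)/4 - 2) + 61) = 10*(((½)*(¼) - 2) + 61) = 10*((⅛ - 2) + 61) = 10*(-15/8 + 61) = 10*(473/8) = 2365/4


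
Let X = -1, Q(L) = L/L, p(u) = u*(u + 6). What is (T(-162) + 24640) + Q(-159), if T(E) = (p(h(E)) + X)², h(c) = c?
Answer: 638648082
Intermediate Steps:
p(u) = u*(6 + u)
Q(L) = 1
T(E) = (-1 + E*(6 + E))² (T(E) = (E*(6 + E) - 1)² = (-1 + E*(6 + E))²)
(T(-162) + 24640) + Q(-159) = ((-1 - 162*(6 - 162))² + 24640) + 1 = ((-1 - 162*(-156))² + 24640) + 1 = ((-1 + 25272)² + 24640) + 1 = (25271² + 24640) + 1 = (638623441 + 24640) + 1 = 638648081 + 1 = 638648082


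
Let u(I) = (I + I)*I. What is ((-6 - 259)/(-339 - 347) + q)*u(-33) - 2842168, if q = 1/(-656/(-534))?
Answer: -159730574687/56252 ≈ -2.8396e+6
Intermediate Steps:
q = 267/328 (q = 1/(-656*(-1/534)) = 1/(328/267) = 267/328 ≈ 0.81402)
u(I) = 2*I² (u(I) = (2*I)*I = 2*I²)
((-6 - 259)/(-339 - 347) + q)*u(-33) - 2842168 = ((-6 - 259)/(-339 - 347) + 267/328)*(2*(-33)²) - 2842168 = (-265/(-686) + 267/328)*(2*1089) - 2842168 = (-265*(-1/686) + 267/328)*2178 - 2842168 = (265/686 + 267/328)*2178 - 2842168 = (135041/112504)*2178 - 2842168 = 147059649/56252 - 2842168 = -159730574687/56252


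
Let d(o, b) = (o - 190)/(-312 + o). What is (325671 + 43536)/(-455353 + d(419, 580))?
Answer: -39505149/48722542 ≈ -0.81082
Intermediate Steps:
d(o, b) = (-190 + o)/(-312 + o)
(325671 + 43536)/(-455353 + d(419, 580)) = (325671 + 43536)/(-455353 + (-190 + 419)/(-312 + 419)) = 369207/(-455353 + 229/107) = 369207/(-48722542/107) = 369207*(-107/48722542) = -39505149/48722542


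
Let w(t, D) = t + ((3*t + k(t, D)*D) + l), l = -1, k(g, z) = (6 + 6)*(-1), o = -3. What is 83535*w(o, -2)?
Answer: 918885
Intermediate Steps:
k(g, z) = -12 (k(g, z) = 12*(-1) = -12)
w(t, D) = -1 - 12*D + 4*t (w(t, D) = t + ((3*t - 12*D) - 1) = t + ((-12*D + 3*t) - 1) = t + (-1 - 12*D + 3*t) = -1 - 12*D + 4*t)
83535*w(o, -2) = 83535*(-1 - 12*(-2) + 4*(-3)) = 83535*(-1 + 24 - 12) = 83535*11 = 918885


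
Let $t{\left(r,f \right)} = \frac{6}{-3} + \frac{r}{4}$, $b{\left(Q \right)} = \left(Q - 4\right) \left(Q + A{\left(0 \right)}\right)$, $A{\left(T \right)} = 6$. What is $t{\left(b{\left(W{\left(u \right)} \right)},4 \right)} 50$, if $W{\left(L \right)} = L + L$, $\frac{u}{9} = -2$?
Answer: $14900$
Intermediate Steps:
$u = -18$ ($u = 9 \left(-2\right) = -18$)
$W{\left(L \right)} = 2 L$
$b{\left(Q \right)} = \left(-4 + Q\right) \left(6 + Q\right)$ ($b{\left(Q \right)} = \left(Q - 4\right) \left(Q + 6\right) = \left(-4 + Q\right) \left(6 + Q\right)$)
$t{\left(r,f \right)} = -2 + \frac{r}{4}$ ($t{\left(r,f \right)} = 6 \left(- \frac{1}{3}\right) + r \frac{1}{4} = -2 + \frac{r}{4}$)
$t{\left(b{\left(W{\left(u \right)} \right)},4 \right)} 50 = \left(-2 + \frac{-24 + \left(2 \left(-18\right)\right)^{2} + 2 \cdot 2 \left(-18\right)}{4}\right) 50 = \left(-2 + \frac{-24 + \left(-36\right)^{2} + 2 \left(-36\right)}{4}\right) 50 = \left(-2 + \frac{-24 + 1296 - 72}{4}\right) 50 = \left(-2 + \frac{1}{4} \cdot 1200\right) 50 = \left(-2 + 300\right) 50 = 298 \cdot 50 = 14900$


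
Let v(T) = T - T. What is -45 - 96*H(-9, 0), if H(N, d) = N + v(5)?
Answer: 819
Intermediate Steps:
v(T) = 0
H(N, d) = N (H(N, d) = N + 0 = N)
-45 - 96*H(-9, 0) = -45 - 96*(-9) = -45 + 864 = 819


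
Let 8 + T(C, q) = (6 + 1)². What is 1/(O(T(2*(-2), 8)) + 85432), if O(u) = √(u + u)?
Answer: 42716/3649313271 - √82/7298626542 ≈ 1.1704e-5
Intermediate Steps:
T(C, q) = 41 (T(C, q) = -8 + (6 + 1)² = -8 + 7² = -8 + 49 = 41)
O(u) = √2*√u (O(u) = √(2*u) = √2*√u)
1/(O(T(2*(-2), 8)) + 85432) = 1/(√2*√41 + 85432) = 1/(√82 + 85432) = 1/(85432 + √82)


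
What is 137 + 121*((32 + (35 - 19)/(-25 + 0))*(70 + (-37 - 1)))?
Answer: 3039073/25 ≈ 1.2156e+5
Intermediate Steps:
137 + 121*((32 + (35 - 19)/(-25 + 0))*(70 + (-37 - 1))) = 137 + 121*((32 + 16/(-25))*(70 - 38)) = 137 + 121*((32 + 16*(-1/25))*32) = 137 + 121*((32 - 16/25)*32) = 137 + 121*((784/25)*32) = 137 + 121*(25088/25) = 137 + 3035648/25 = 3039073/25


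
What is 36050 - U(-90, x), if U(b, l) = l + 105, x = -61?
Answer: 36006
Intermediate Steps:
U(b, l) = 105 + l
36050 - U(-90, x) = 36050 - (105 - 61) = 36050 - 1*44 = 36050 - 44 = 36006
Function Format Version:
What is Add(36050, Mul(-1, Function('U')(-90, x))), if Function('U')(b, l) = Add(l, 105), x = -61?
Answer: 36006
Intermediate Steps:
Function('U')(b, l) = Add(105, l)
Add(36050, Mul(-1, Function('U')(-90, x))) = Add(36050, Mul(-1, Add(105, -61))) = Add(36050, Mul(-1, 44)) = Add(36050, -44) = 36006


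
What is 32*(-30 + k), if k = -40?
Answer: -2240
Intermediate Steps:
32*(-30 + k) = 32*(-30 - 40) = 32*(-70) = -2240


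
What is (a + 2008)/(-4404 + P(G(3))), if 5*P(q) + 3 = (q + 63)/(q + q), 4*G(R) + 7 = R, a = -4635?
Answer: 13135/22054 ≈ 0.59558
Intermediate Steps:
G(R) = -7/4 + R/4
P(q) = -⅗ + (63 + q)/(10*q) (P(q) = -⅗ + ((q + 63)/(q + q))/5 = -⅗ + ((63 + q)/((2*q)))/5 = -⅗ + ((63 + q)*(1/(2*q)))/5 = -⅗ + ((63 + q)/(2*q))/5 = -⅗ + (63 + q)/(10*q))
(a + 2008)/(-4404 + P(G(3))) = (-4635 + 2008)/(-4404 + (63 - 5*(-7/4 + (¼)*3))/(10*(-7/4 + (¼)*3))) = -2627/(-4404 + (63 - 5*(-7/4 + ¾))/(10*(-7/4 + ¾))) = -2627/(-4404 + (⅒)*(63 - 5*(-1))/(-1)) = -2627/(-4404 + (⅒)*(-1)*(63 + 5)) = -2627/(-4404 + (⅒)*(-1)*68) = -2627/(-4404 - 34/5) = -2627/(-22054/5) = -2627*(-5/22054) = 13135/22054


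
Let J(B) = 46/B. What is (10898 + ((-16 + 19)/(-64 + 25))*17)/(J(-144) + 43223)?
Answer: 10199304/40456429 ≈ 0.25211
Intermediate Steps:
(10898 + ((-16 + 19)/(-64 + 25))*17)/(J(-144) + 43223) = (10898 + ((-16 + 19)/(-64 + 25))*17)/(46/(-144) + 43223) = (10898 + (3/(-39))*17)/(46*(-1/144) + 43223) = (10898 + (3*(-1/39))*17)/(-23/72 + 43223) = (10898 - 1/13*17)/(3112033/72) = (10898 - 17/13)*(72/3112033) = (141657/13)*(72/3112033) = 10199304/40456429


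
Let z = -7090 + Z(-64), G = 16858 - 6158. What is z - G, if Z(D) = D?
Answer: -17854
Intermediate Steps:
G = 10700
z = -7154 (z = -7090 - 64 = -7154)
z - G = -7154 - 1*10700 = -7154 - 10700 = -17854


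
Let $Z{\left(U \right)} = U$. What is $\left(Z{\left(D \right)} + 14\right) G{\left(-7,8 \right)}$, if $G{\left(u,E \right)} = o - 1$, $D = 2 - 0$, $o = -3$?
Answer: $-64$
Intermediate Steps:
$D = 2$ ($D = 2 + 0 = 2$)
$G{\left(u,E \right)} = -4$ ($G{\left(u,E \right)} = -3 - 1 = -4$)
$\left(Z{\left(D \right)} + 14\right) G{\left(-7,8 \right)} = \left(2 + 14\right) \left(-4\right) = 16 \left(-4\right) = -64$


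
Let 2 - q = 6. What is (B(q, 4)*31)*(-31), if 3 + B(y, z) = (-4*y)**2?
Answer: -243133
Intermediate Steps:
q = -4 (q = 2 - 1*6 = 2 - 6 = -4)
B(y, z) = -3 + 16*y**2 (B(y, z) = -3 + (-4*y)**2 = -3 + 16*y**2)
(B(q, 4)*31)*(-31) = ((-3 + 16*(-4)**2)*31)*(-31) = ((-3 + 16*16)*31)*(-31) = ((-3 + 256)*31)*(-31) = (253*31)*(-31) = 7843*(-31) = -243133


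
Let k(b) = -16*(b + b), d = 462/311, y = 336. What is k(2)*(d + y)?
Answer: -6717312/311 ≈ -21599.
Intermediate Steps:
d = 462/311 (d = 462*(1/311) = 462/311 ≈ 1.4855)
k(b) = -32*b
k(2)*(d + y) = (-32*2)*(462/311 + 336) = -64*104958/311 = -6717312/311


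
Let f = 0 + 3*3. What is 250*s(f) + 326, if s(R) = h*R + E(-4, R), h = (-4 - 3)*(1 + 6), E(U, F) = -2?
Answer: -110424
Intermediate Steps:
h = -49 (h = -7*7 = -49)
f = 9 (f = 0 + 9 = 9)
s(R) = -2 - 49*R (s(R) = -49*R - 2 = -2 - 49*R)
250*s(f) + 326 = 250*(-2 - 49*9) + 326 = 250*(-2 - 441) + 326 = 250*(-443) + 326 = -110750 + 326 = -110424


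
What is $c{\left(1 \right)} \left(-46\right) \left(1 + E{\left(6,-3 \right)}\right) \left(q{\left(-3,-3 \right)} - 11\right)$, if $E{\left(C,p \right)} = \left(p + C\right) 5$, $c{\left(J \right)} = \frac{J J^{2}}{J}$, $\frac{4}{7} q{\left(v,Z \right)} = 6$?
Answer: $368$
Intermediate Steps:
$q{\left(v,Z \right)} = \frac{21}{2}$ ($q{\left(v,Z \right)} = \frac{7}{4} \cdot 6 = \frac{21}{2}$)
$c{\left(J \right)} = J^{2}$ ($c{\left(J \right)} = \frac{J^{3}}{J} = J^{2}$)
$E{\left(C,p \right)} = 5 C + 5 p$ ($E{\left(C,p \right)} = \left(C + p\right) 5 = 5 C + 5 p$)
$c{\left(1 \right)} \left(-46\right) \left(1 + E{\left(6,-3 \right)}\right) \left(q{\left(-3,-3 \right)} - 11\right) = 1^{2} \left(-46\right) \left(1 + \left(5 \cdot 6 + 5 \left(-3\right)\right)\right) \left(\frac{21}{2} - 11\right) = 1 \left(-46\right) \left(1 + \left(30 - 15\right)\right) \left(- \frac{1}{2}\right) = - 46 \left(1 + 15\right) \left(- \frac{1}{2}\right) = - 46 \cdot 16 \left(- \frac{1}{2}\right) = \left(-46\right) \left(-8\right) = 368$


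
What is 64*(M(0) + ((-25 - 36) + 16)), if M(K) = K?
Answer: -2880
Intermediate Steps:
64*(M(0) + ((-25 - 36) + 16)) = 64*(0 + ((-25 - 36) + 16)) = 64*(0 + (-61 + 16)) = 64*(0 - 45) = 64*(-45) = -2880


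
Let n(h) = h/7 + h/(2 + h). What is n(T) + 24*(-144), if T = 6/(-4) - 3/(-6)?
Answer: -24200/7 ≈ -3457.1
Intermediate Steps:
T = -1 (T = 6*(-1/4) - 3*(-1/6) = -3/2 + 1/2 = -1)
n(h) = h/7 + h/(2 + h) (n(h) = h*(1/7) + h/(2 + h) = h/7 + h/(2 + h))
n(T) + 24*(-144) = (1/7)*(-1)*(9 - 1)/(2 - 1) + 24*(-144) = (1/7)*(-1)*8/1 - 3456 = (1/7)*(-1)*1*8 - 3456 = -8/7 - 3456 = -24200/7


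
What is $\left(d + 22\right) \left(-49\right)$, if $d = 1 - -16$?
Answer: $-1911$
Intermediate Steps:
$d = 17$ ($d = 1 + 16 = 17$)
$\left(d + 22\right) \left(-49\right) = \left(17 + 22\right) \left(-49\right) = 39 \left(-49\right) = -1911$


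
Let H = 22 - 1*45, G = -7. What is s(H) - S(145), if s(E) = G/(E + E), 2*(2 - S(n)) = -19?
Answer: -261/23 ≈ -11.348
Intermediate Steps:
S(n) = 23/2 (S(n) = 2 - ½*(-19) = 2 + 19/2 = 23/2)
H = -23 (H = 22 - 45 = -23)
s(E) = -7/(2*E) (s(E) = -7/(E + E) = -7*1/(2*E) = -7/(2*E))
s(H) - S(145) = -7/2/(-23) - 1*23/2 = -7/2*(-1/23) - 23/2 = 7/46 - 23/2 = -261/23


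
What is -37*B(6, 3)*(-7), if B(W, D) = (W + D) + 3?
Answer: 3108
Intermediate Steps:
B(W, D) = 3 + D + W (B(W, D) = (D + W) + 3 = 3 + D + W)
-37*B(6, 3)*(-7) = -37*(3 + 3 + 6)*(-7) = -37*12*(-7) = -444*(-7) = 3108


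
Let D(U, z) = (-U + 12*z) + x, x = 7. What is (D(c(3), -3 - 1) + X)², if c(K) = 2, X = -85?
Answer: 16384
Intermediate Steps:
D(U, z) = 7 - U + 12*z (D(U, z) = (-U + 12*z) + 7 = 7 - U + 12*z)
(D(c(3), -3 - 1) + X)² = ((7 - 1*2 + 12*(-3 - 1)) - 85)² = ((7 - 2 + 12*(-4)) - 85)² = ((7 - 2 - 48) - 85)² = (-43 - 85)² = (-128)² = 16384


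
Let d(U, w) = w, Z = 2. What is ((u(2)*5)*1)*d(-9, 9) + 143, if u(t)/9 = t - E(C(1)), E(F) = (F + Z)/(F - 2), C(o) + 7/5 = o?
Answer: 1223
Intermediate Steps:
C(o) = -7/5 + o
E(F) = (2 + F)/(-2 + F) (E(F) = (F + 2)/(F - 2) = (2 + F)/(-2 + F))
u(t) = 6 + 9*t (u(t) = 9*(t - (2 + (-7/5 + 1))/(-2 + (-7/5 + 1))) = 9*(t - (2 - ⅖)/(-2 - ⅖)) = 9*(t - 8/((-12/5)*5)) = 9*(t - (-5)*8/(12*5)) = 9*(t - 1*(-⅔)) = 9*(t + ⅔) = 9*(⅔ + t) = 6 + 9*t)
((u(2)*5)*1)*d(-9, 9) + 143 = (((6 + 9*2)*5)*1)*9 + 143 = (((6 + 18)*5)*1)*9 + 143 = ((24*5)*1)*9 + 143 = (120*1)*9 + 143 = 120*9 + 143 = 1080 + 143 = 1223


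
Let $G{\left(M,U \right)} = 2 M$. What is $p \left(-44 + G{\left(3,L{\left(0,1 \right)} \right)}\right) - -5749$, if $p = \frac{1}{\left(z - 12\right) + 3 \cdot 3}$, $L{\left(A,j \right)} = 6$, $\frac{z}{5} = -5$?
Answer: $\frac{80505}{14} \approx 5750.4$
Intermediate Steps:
$z = -25$ ($z = 5 \left(-5\right) = -25$)
$p = - \frac{1}{28}$ ($p = \frac{1}{\left(-25 - 12\right) + 3 \cdot 3} = \frac{1}{-37 + 9} = \frac{1}{-28} = - \frac{1}{28} \approx -0.035714$)
$p \left(-44 + G{\left(3,L{\left(0,1 \right)} \right)}\right) - -5749 = - \frac{-44 + 2 \cdot 3}{28} - -5749 = - \frac{-44 + 6}{28} + \left(-17242 + 22991\right) = \left(- \frac{1}{28}\right) \left(-38\right) + 5749 = \frac{19}{14} + 5749 = \frac{80505}{14}$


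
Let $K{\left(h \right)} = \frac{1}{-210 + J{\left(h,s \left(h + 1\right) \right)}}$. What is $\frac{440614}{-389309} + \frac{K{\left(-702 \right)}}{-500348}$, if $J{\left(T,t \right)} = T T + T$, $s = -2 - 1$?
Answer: $- \frac{108442674450976733}{95815632611954544} \approx -1.1318$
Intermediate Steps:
$s = -3$ ($s = -2 - 1 = -3$)
$J{\left(T,t \right)} = T + T^{2}$ ($J{\left(T,t \right)} = T^{2} + T = T + T^{2}$)
$K{\left(h \right)} = \frac{1}{-210 + h \left(1 + h\right)}$
$\frac{440614}{-389309} + \frac{K{\left(-702 \right)}}{-500348} = \frac{440614}{-389309} + \frac{1}{\left(-210 - 702 \left(1 - 702\right)\right) \left(-500348\right)} = 440614 \left(- \frac{1}{389309}\right) + \frac{1}{-210 - -492102} \left(- \frac{1}{500348}\right) = - \frac{440614}{389309} + \frac{1}{-210 + 492102} \left(- \frac{1}{500348}\right) = - \frac{440614}{389309} + \frac{1}{491892} \left(- \frac{1}{500348}\right) = - \frac{440614}{389309} - \frac{1}{246117178416} = - \frac{108442674450976733}{95815632611954544}$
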